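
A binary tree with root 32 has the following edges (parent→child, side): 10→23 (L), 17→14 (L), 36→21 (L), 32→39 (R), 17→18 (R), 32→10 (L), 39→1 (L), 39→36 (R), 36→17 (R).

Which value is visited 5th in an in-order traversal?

39

In-order visits the left subtree, then the node, then the right subtree.
At 32: go left to 10.
  At 10: go left to 23.
    23 is a leaf — visit 23.
  Visit 10.
  At 10: no right child.
Visit 32.
At 32: go right to 39.
  At 39: go left to 1.
    1 is a leaf — visit 1.
  Visit 39.
  At 39: go right to 36.
    At 36: go left to 21.
      21 is a leaf — visit 21.
    Visit 36.
    At 36: go right to 17.
      At 17: go left to 14.
        14 is a leaf — visit 14.
      Visit 17.
      At 17: go right to 18.
        18 is a leaf — visit 18.
Full in-order sequence: 23, 10, 32, 1, 39, 21, 36, 14, 17, 18.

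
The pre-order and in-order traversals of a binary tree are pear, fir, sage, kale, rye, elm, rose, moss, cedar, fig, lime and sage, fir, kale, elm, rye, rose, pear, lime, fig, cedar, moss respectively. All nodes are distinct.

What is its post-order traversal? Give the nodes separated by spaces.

The first element of pre-order is the root; it splits in-order into left and right subtrees.
Root pear: left subtree has 6 nodes {sage, fir, kale, elm, rye, rose}, right has 4 {lime, fig, cedar, moss}.
  Root fir: left subtree has 1 node {sage}, right has 4 {kale, elm, rye, rose}.
    Root kale: left subtree has 0 nodes { }, right has 3 {elm, rye, rose}.
      Root rye: left subtree has 1 node {elm}, right has 1 {rose}.
  Root moss: left subtree has 3 nodes {lime, fig, cedar}, right has 0 { }.
    Root cedar: left subtree has 2 nodes {lime, fig}, right has 0 { }.
      Root fig: left subtree has 1 node {lime}, right has 0 { }.

sage elm rose rye kale fir lime fig cedar moss pear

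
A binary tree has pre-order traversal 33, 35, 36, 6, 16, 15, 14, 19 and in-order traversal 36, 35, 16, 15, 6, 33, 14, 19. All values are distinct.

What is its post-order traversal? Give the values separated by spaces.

36 15 16 6 35 19 14 33

The first element of pre-order is the root; it splits in-order into left and right subtrees.
Root 33: left subtree has 5 nodes {36, 35, 16, 15, 6}, right has 2 {14, 19}.
  Root 35: left subtree has 1 node {36}, right has 3 {16, 15, 6}.
    Root 6: left subtree has 2 nodes {16, 15}, right has 0 { }.
      Root 16: left subtree has 0 nodes { }, right has 1 {15}.
  Root 14: left subtree has 0 nodes { }, right has 1 {19}.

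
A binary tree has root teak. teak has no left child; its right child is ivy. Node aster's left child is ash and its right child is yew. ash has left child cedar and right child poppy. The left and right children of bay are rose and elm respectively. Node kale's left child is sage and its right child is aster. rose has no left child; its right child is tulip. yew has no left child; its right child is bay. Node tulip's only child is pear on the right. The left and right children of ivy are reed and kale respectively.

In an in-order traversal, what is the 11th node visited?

rose

In-order visits the left subtree, then the node, then the right subtree.
At teak: no left child.
Visit teak.
At teak: go right to ivy.
  At ivy: go left to reed.
    reed is a leaf — visit reed.
  Visit ivy.
  At ivy: go right to kale.
    At kale: go left to sage.
      sage is a leaf — visit sage.
    Visit kale.
    At kale: go right to aster.
      At aster: go left to ash.
        At ash: go left to cedar.
          cedar is a leaf — visit cedar.
        Visit ash.
        At ash: go right to poppy.
          poppy is a leaf — visit poppy.
      Visit aster.
      At aster: go right to yew.
        At yew: no left child.
        Visit yew.
        At yew: go right to bay.
          At bay: go left to rose.
            At rose: no left child.
            Visit rose.
            At rose: go right to tulip.
              At tulip: no left child.
              Visit tulip.
              At tulip: go right to pear.
                pear is a leaf — visit pear.
          Visit bay.
          At bay: go right to elm.
            elm is a leaf — visit elm.
Full in-order sequence: teak, reed, ivy, sage, kale, cedar, ash, poppy, aster, yew, rose, tulip, pear, bay, elm.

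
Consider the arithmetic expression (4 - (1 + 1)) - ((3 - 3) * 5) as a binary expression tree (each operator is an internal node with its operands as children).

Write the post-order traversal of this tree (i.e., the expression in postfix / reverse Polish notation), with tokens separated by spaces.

Post-order on an expression tree gives postfix notation: for each operator, emit left operand, right operand, then the operator.

4 1 1 + - 3 3 - 5 * -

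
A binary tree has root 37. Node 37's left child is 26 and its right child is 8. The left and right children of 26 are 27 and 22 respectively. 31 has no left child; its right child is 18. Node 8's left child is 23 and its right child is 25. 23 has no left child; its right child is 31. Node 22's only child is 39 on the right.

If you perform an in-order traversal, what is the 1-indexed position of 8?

In-order visits the left subtree, then the node, then the right subtree.
At 37: go left to 26.
  At 26: go left to 27.
    27 is a leaf — visit 27.
  Visit 26.
  At 26: go right to 22.
    At 22: no left child.
    Visit 22.
    At 22: go right to 39.
      39 is a leaf — visit 39.
Visit 37.
At 37: go right to 8.
  At 8: go left to 23.
    At 23: no left child.
    Visit 23.
    At 23: go right to 31.
      At 31: no left child.
      Visit 31.
      At 31: go right to 18.
        18 is a leaf — visit 18.
  Visit 8.
  At 8: go right to 25.
    25 is a leaf — visit 25.
Full in-order sequence: 27, 26, 22, 39, 37, 23, 31, 18, 8, 25.

9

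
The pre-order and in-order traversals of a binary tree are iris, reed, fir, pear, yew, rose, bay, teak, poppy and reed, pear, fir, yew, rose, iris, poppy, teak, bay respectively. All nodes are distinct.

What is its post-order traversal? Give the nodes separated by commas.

The first element of pre-order is the root; it splits in-order into left and right subtrees.
Root iris: left subtree has 5 nodes {reed, pear, fir, yew, rose}, right has 3 {poppy, teak, bay}.
  Root reed: left subtree has 0 nodes { }, right has 4 {pear, fir, yew, rose}.
    Root fir: left subtree has 1 node {pear}, right has 2 {yew, rose}.
      Root yew: left subtree has 0 nodes { }, right has 1 {rose}.
  Root bay: left subtree has 2 nodes {poppy, teak}, right has 0 { }.
    Root teak: left subtree has 1 node {poppy}, right has 0 { }.

pear, rose, yew, fir, reed, poppy, teak, bay, iris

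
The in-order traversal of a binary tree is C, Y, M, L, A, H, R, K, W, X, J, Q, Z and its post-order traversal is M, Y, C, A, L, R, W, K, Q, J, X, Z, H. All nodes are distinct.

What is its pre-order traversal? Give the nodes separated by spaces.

The last element of post-order is the root; it splits in-order into left and right subtrees.
Root H: left subtree has 5 nodes {C, Y, M, L, A}, right has 7 {R, K, W, X, J, Q, Z}.
  Root L: left subtree has 3 nodes {C, Y, M}, right has 1 {A}.
    Root C: left subtree has 0 nodes { }, right has 2 {Y, M}.
      Root Y: left subtree has 0 nodes { }, right has 1 {M}.
  Root Z: left subtree has 6 nodes {R, K, W, X, J, Q}, right has 0 { }.
    Root X: left subtree has 3 nodes {R, K, W}, right has 2 {J, Q}.
      Root K: left subtree has 1 node {R}, right has 1 {W}.
      Root J: left subtree has 0 nodes { }, right has 1 {Q}.

H L C Y M A Z X K R W J Q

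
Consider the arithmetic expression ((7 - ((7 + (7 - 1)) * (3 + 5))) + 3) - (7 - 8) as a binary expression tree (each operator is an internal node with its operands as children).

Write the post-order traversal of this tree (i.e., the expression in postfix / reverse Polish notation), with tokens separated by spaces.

7 7 7 1 - + 3 5 + * - 3 + 7 8 - -

Post-order on an expression tree gives postfix notation: for each operator, emit left operand, right operand, then the operator.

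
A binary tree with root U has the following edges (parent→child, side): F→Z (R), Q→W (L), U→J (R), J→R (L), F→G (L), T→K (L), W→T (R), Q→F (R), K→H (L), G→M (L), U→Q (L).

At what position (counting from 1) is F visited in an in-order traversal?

8

In-order visits the left subtree, then the node, then the right subtree.
At U: go left to Q.
  At Q: go left to W.
    At W: no left child.
    Visit W.
    At W: go right to T.
      At T: go left to K.
        At K: go left to H.
          H is a leaf — visit H.
        Visit K.
        At K: no right child.
      Visit T.
      At T: no right child.
  Visit Q.
  At Q: go right to F.
    At F: go left to G.
      At G: go left to M.
        M is a leaf — visit M.
      Visit G.
      At G: no right child.
    Visit F.
    At F: go right to Z.
      Z is a leaf — visit Z.
Visit U.
At U: go right to J.
  At J: go left to R.
    R is a leaf — visit R.
  Visit J.
  At J: no right child.
Full in-order sequence: W, H, K, T, Q, M, G, F, Z, U, R, J.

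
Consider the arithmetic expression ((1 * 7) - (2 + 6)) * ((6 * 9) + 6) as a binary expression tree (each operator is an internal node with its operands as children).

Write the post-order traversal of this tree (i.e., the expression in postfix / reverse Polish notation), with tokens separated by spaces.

Post-order on an expression tree gives postfix notation: for each operator, emit left operand, right operand, then the operator.

1 7 * 2 6 + - 6 9 * 6 + *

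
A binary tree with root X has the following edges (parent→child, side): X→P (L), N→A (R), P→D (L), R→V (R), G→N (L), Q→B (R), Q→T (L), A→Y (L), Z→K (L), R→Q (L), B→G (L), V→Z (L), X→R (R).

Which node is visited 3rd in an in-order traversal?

In-order visits the left subtree, then the node, then the right subtree.
At X: go left to P.
  At P: go left to D.
    D is a leaf — visit D.
  Visit P.
  At P: no right child.
Visit X.
At X: go right to R.
  At R: go left to Q.
    At Q: go left to T.
      T is a leaf — visit T.
    Visit Q.
    At Q: go right to B.
      At B: go left to G.
        At G: go left to N.
          At N: no left child.
          Visit N.
          At N: go right to A.
            At A: go left to Y.
              Y is a leaf — visit Y.
            Visit A.
            At A: no right child.
        Visit G.
        At G: no right child.
      Visit B.
      At B: no right child.
  Visit R.
  At R: go right to V.
    At V: go left to Z.
      At Z: go left to K.
        K is a leaf — visit K.
      Visit Z.
      At Z: no right child.
    Visit V.
    At V: no right child.
Full in-order sequence: D, P, X, T, Q, N, Y, A, G, B, R, K, Z, V.

X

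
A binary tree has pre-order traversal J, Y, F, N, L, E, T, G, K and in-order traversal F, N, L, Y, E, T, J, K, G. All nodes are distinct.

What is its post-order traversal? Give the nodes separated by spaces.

The first element of pre-order is the root; it splits in-order into left and right subtrees.
Root J: left subtree has 6 nodes {F, N, L, Y, E, T}, right has 2 {K, G}.
  Root Y: left subtree has 3 nodes {F, N, L}, right has 2 {E, T}.
    Root F: left subtree has 0 nodes { }, right has 2 {N, L}.
      Root N: left subtree has 0 nodes { }, right has 1 {L}.
    Root E: left subtree has 0 nodes { }, right has 1 {T}.
  Root G: left subtree has 1 node {K}, right has 0 { }.

L N F T E Y K G J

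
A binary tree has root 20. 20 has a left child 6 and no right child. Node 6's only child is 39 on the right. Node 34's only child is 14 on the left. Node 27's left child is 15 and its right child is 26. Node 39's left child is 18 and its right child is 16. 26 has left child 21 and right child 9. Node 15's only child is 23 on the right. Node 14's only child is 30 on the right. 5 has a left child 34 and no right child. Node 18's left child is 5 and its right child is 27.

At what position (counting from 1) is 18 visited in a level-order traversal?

Level-order visits nodes level by level from the root, left to right within each level.
Level 0: 20
Level 1: 6
Level 2: 39
Level 3: 18, 16
Level 4: 5, 27
Level 5: 34, 15, 26
Level 6: 14, 23, 21, 9
Level 7: 30
Full level-order sequence: 20, 6, 39, 18, 16, 5, 27, 34, 15, 26, 14, 23, 21, 9, 30.

4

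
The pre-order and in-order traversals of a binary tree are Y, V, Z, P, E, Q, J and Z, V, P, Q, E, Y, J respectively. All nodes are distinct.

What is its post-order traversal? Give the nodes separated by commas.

Z, Q, E, P, V, J, Y

The first element of pre-order is the root; it splits in-order into left and right subtrees.
Root Y: left subtree has 5 nodes {Z, V, P, Q, E}, right has 1 {J}.
  Root V: left subtree has 1 node {Z}, right has 3 {P, Q, E}.
    Root P: left subtree has 0 nodes { }, right has 2 {Q, E}.
      Root E: left subtree has 1 node {Q}, right has 0 { }.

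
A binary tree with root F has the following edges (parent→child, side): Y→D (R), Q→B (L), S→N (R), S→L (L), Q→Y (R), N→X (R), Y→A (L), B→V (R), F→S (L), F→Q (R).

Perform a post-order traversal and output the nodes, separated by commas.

Post-order visits the left subtree, then the right subtree, then the node.
At F: go left to S.
  At S: go left to L.
    L is a leaf — visit L.
  At S: go right to N.
    At N: no left child.
    At N: go right to X.
      X is a leaf — visit X.
    Visit N.
  Visit S.
At F: go right to Q.
  At Q: go left to B.
    At B: no left child.
    At B: go right to V.
      V is a leaf — visit V.
    Visit B.
  At Q: go right to Y.
    At Y: go left to A.
      A is a leaf — visit A.
    At Y: go right to D.
      D is a leaf — visit D.
    Visit Y.
  Visit Q.
Visit F.

L, X, N, S, V, B, A, D, Y, Q, F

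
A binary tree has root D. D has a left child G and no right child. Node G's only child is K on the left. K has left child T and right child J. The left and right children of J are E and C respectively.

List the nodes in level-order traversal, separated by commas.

D, G, K, T, J, E, C

Level-order visits nodes level by level from the root, left to right within each level.
Level 0: D
Level 1: G
Level 2: K
Level 3: T, J
Level 4: E, C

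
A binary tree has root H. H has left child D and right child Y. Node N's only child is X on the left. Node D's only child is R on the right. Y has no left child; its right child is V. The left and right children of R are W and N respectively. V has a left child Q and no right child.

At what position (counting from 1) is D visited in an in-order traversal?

1

In-order visits the left subtree, then the node, then the right subtree.
At H: go left to D.
  At D: no left child.
  Visit D.
  At D: go right to R.
    At R: go left to W.
      W is a leaf — visit W.
    Visit R.
    At R: go right to N.
      At N: go left to X.
        X is a leaf — visit X.
      Visit N.
      At N: no right child.
Visit H.
At H: go right to Y.
  At Y: no left child.
  Visit Y.
  At Y: go right to V.
    At V: go left to Q.
      Q is a leaf — visit Q.
    Visit V.
    At V: no right child.
Full in-order sequence: D, W, R, X, N, H, Y, Q, V.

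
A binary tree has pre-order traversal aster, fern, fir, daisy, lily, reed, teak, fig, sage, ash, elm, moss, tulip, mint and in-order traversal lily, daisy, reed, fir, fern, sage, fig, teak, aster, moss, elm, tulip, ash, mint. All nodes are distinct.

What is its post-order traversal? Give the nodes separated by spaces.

lily reed daisy fir sage fig teak fern moss tulip elm mint ash aster

The first element of pre-order is the root; it splits in-order into left and right subtrees.
Root aster: left subtree has 8 nodes {lily, daisy, reed, fir, fern, sage, fig, teak}, right has 5 {moss, elm, tulip, ash, mint}.
  Root fern: left subtree has 4 nodes {lily, daisy, reed, fir}, right has 3 {sage, fig, teak}.
    Root fir: left subtree has 3 nodes {lily, daisy, reed}, right has 0 { }.
      Root daisy: left subtree has 1 node {lily}, right has 1 {reed}.
    Root teak: left subtree has 2 nodes {sage, fig}, right has 0 { }.
      Root fig: left subtree has 1 node {sage}, right has 0 { }.
  Root ash: left subtree has 3 nodes {moss, elm, tulip}, right has 1 {mint}.
    Root elm: left subtree has 1 node {moss}, right has 1 {tulip}.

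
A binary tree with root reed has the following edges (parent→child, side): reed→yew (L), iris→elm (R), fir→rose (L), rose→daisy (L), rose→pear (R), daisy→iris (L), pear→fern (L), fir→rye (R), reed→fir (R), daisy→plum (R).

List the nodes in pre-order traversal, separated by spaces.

Pre-order visits the node, then its left subtree, then its right subtree.
Visit reed.
At reed: go left to yew.
  yew is a leaf — visit yew.
At reed: go right to fir.
  Visit fir.
  At fir: go left to rose.
    Visit rose.
    At rose: go left to daisy.
      Visit daisy.
      At daisy: go left to iris.
        Visit iris.
        At iris: no left child.
        At iris: go right to elm.
          elm is a leaf — visit elm.
      At daisy: go right to plum.
        plum is a leaf — visit plum.
    At rose: go right to pear.
      Visit pear.
      At pear: go left to fern.
        fern is a leaf — visit fern.
      At pear: no right child.
  At fir: go right to rye.
    rye is a leaf — visit rye.

reed yew fir rose daisy iris elm plum pear fern rye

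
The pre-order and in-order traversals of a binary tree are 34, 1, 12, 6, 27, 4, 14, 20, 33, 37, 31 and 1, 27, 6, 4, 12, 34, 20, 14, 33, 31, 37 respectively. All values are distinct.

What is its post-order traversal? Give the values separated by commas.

27, 4, 6, 12, 1, 20, 31, 37, 33, 14, 34

The first element of pre-order is the root; it splits in-order into left and right subtrees.
Root 34: left subtree has 5 nodes {1, 27, 6, 4, 12}, right has 5 {20, 14, 33, 31, 37}.
  Root 1: left subtree has 0 nodes { }, right has 4 {27, 6, 4, 12}.
    Root 12: left subtree has 3 nodes {27, 6, 4}, right has 0 { }.
      Root 6: left subtree has 1 node {27}, right has 1 {4}.
  Root 14: left subtree has 1 node {20}, right has 3 {33, 31, 37}.
    Root 33: left subtree has 0 nodes { }, right has 2 {31, 37}.
      Root 37: left subtree has 1 node {31}, right has 0 { }.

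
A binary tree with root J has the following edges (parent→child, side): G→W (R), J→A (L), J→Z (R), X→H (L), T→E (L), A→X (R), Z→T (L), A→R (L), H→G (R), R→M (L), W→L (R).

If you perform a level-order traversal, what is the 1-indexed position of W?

11

Level-order visits nodes level by level from the root, left to right within each level.
Level 0: J
Level 1: A, Z
Level 2: R, X, T
Level 3: M, H, E
Level 4: G
Level 5: W
Level 6: L
Full level-order sequence: J, A, Z, R, X, T, M, H, E, G, W, L.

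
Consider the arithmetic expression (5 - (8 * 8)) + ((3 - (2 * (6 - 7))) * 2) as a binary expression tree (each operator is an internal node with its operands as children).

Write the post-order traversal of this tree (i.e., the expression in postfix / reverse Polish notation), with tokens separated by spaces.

Post-order on an expression tree gives postfix notation: for each operator, emit left operand, right operand, then the operator.

5 8 8 * - 3 2 6 7 - * - 2 * +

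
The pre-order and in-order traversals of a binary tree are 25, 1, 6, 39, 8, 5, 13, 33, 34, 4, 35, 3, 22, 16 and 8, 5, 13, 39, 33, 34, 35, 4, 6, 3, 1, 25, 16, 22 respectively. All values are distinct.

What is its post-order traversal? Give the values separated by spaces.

13 5 8 35 4 34 33 39 3 6 1 16 22 25

The first element of pre-order is the root; it splits in-order into left and right subtrees.
Root 25: left subtree has 11 nodes {8, 5, 13, 39, 33, 34, 35, 4, 6, 3, 1}, right has 2 {16, 22}.
  Root 1: left subtree has 10 nodes {8, 5, 13, 39, 33, 34, 35, 4, 6, 3}, right has 0 { }.
    Root 6: left subtree has 8 nodes {8, 5, 13, 39, 33, 34, 35, 4}, right has 1 {3}.
      Root 39: left subtree has 3 nodes {8, 5, 13}, right has 4 {33, 34, 35, 4}.
        Root 8: left subtree has 0 nodes { }, right has 2 {5, 13}.
          Root 5: left subtree has 0 nodes { }, right has 1 {13}.
        Root 33: left subtree has 0 nodes { }, right has 3 {34, 35, 4}.
          Root 34: left subtree has 0 nodes { }, right has 2 {35, 4}.
            Root 4: left subtree has 1 node {35}, right has 0 { }.
  Root 22: left subtree has 1 node {16}, right has 0 { }.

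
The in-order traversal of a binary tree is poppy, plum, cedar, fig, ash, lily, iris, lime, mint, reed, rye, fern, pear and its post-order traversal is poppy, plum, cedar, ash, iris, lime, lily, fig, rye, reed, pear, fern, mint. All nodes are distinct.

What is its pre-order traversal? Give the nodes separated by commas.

The last element of post-order is the root; it splits in-order into left and right subtrees.
Root mint: left subtree has 8 nodes {poppy, plum, cedar, fig, ash, lily, iris, lime}, right has 4 {reed, rye, fern, pear}.
  Root fig: left subtree has 3 nodes {poppy, plum, cedar}, right has 4 {ash, lily, iris, lime}.
    Root cedar: left subtree has 2 nodes {poppy, plum}, right has 0 { }.
      Root plum: left subtree has 1 node {poppy}, right has 0 { }.
    Root lily: left subtree has 1 node {ash}, right has 2 {iris, lime}.
      Root lime: left subtree has 1 node {iris}, right has 0 { }.
  Root fern: left subtree has 2 nodes {reed, rye}, right has 1 {pear}.
    Root reed: left subtree has 0 nodes { }, right has 1 {rye}.

mint, fig, cedar, plum, poppy, lily, ash, lime, iris, fern, reed, rye, pear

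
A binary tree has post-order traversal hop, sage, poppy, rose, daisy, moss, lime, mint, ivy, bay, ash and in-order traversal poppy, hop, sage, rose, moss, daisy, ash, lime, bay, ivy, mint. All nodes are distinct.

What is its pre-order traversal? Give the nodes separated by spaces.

ash moss rose poppy sage hop daisy bay lime ivy mint

The last element of post-order is the root; it splits in-order into left and right subtrees.
Root ash: left subtree has 6 nodes {poppy, hop, sage, rose, moss, daisy}, right has 4 {lime, bay, ivy, mint}.
  Root moss: left subtree has 4 nodes {poppy, hop, sage, rose}, right has 1 {daisy}.
    Root rose: left subtree has 3 nodes {poppy, hop, sage}, right has 0 { }.
      Root poppy: left subtree has 0 nodes { }, right has 2 {hop, sage}.
        Root sage: left subtree has 1 node {hop}, right has 0 { }.
  Root bay: left subtree has 1 node {lime}, right has 2 {ivy, mint}.
    Root ivy: left subtree has 0 nodes { }, right has 1 {mint}.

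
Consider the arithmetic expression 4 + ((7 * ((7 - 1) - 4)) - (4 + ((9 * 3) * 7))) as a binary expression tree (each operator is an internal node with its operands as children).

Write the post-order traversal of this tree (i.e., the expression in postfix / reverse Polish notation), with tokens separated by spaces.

4 7 7 1 - 4 - * 4 9 3 * 7 * + - +

Post-order on an expression tree gives postfix notation: for each operator, emit left operand, right operand, then the operator.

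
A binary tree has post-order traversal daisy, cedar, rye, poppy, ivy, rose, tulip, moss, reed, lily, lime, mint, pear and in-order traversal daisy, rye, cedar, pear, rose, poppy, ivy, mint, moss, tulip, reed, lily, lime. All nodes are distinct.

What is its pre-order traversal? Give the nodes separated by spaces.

pear rye daisy cedar mint rose ivy poppy lime lily reed moss tulip

The last element of post-order is the root; it splits in-order into left and right subtrees.
Root pear: left subtree has 3 nodes {daisy, rye, cedar}, right has 9 {rose, poppy, ivy, mint, moss, tulip, reed, lily, lime}.
  Root rye: left subtree has 1 node {daisy}, right has 1 {cedar}.
  Root mint: left subtree has 3 nodes {rose, poppy, ivy}, right has 5 {moss, tulip, reed, lily, lime}.
    Root rose: left subtree has 0 nodes { }, right has 2 {poppy, ivy}.
      Root ivy: left subtree has 1 node {poppy}, right has 0 { }.
    Root lime: left subtree has 4 nodes {moss, tulip, reed, lily}, right has 0 { }.
      Root lily: left subtree has 3 nodes {moss, tulip, reed}, right has 0 { }.
        Root reed: left subtree has 2 nodes {moss, tulip}, right has 0 { }.
          Root moss: left subtree has 0 nodes { }, right has 1 {tulip}.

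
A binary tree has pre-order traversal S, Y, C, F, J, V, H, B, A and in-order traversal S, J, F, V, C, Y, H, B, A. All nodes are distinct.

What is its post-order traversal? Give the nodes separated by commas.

J, V, F, C, A, B, H, Y, S

The first element of pre-order is the root; it splits in-order into left and right subtrees.
Root S: left subtree has 0 nodes { }, right has 8 {J, F, V, C, Y, H, B, A}.
  Root Y: left subtree has 4 nodes {J, F, V, C}, right has 3 {H, B, A}.
    Root C: left subtree has 3 nodes {J, F, V}, right has 0 { }.
      Root F: left subtree has 1 node {J}, right has 1 {V}.
    Root H: left subtree has 0 nodes { }, right has 2 {B, A}.
      Root B: left subtree has 0 nodes { }, right has 1 {A}.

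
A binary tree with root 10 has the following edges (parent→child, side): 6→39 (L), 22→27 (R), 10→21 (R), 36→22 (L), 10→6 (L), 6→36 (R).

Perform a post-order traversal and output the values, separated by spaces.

Post-order visits the left subtree, then the right subtree, then the node.
At 10: go left to 6.
  At 6: go left to 39.
    39 is a leaf — visit 39.
  At 6: go right to 36.
    At 36: go left to 22.
      At 22: no left child.
      At 22: go right to 27.
        27 is a leaf — visit 27.
      Visit 22.
    At 36: no right child.
    Visit 36.
  Visit 6.
At 10: go right to 21.
  21 is a leaf — visit 21.
Visit 10.

39 27 22 36 6 21 10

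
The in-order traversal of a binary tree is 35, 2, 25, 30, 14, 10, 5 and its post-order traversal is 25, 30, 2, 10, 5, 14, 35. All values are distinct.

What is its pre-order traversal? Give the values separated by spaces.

35 14 2 30 25 5 10

The last element of post-order is the root; it splits in-order into left and right subtrees.
Root 35: left subtree has 0 nodes { }, right has 6 {2, 25, 30, 14, 10, 5}.
  Root 14: left subtree has 3 nodes {2, 25, 30}, right has 2 {10, 5}.
    Root 2: left subtree has 0 nodes { }, right has 2 {25, 30}.
      Root 30: left subtree has 1 node {25}, right has 0 { }.
    Root 5: left subtree has 1 node {10}, right has 0 { }.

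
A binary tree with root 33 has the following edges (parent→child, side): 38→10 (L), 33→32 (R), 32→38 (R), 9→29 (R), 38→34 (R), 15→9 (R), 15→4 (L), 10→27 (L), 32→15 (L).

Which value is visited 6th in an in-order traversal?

In-order visits the left subtree, then the node, then the right subtree.
At 33: no left child.
Visit 33.
At 33: go right to 32.
  At 32: go left to 15.
    At 15: go left to 4.
      4 is a leaf — visit 4.
    Visit 15.
    At 15: go right to 9.
      At 9: no left child.
      Visit 9.
      At 9: go right to 29.
        29 is a leaf — visit 29.
  Visit 32.
  At 32: go right to 38.
    At 38: go left to 10.
      At 10: go left to 27.
        27 is a leaf — visit 27.
      Visit 10.
      At 10: no right child.
    Visit 38.
    At 38: go right to 34.
      34 is a leaf — visit 34.
Full in-order sequence: 33, 4, 15, 9, 29, 32, 27, 10, 38, 34.

32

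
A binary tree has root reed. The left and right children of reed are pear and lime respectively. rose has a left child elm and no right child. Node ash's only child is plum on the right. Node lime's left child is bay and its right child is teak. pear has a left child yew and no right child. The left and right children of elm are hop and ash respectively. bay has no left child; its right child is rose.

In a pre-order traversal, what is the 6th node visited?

Pre-order visits the node, then its left subtree, then its right subtree.
Visit reed.
At reed: go left to pear.
  Visit pear.
  At pear: go left to yew.
    yew is a leaf — visit yew.
  At pear: no right child.
At reed: go right to lime.
  Visit lime.
  At lime: go left to bay.
    Visit bay.
    At bay: no left child.
    At bay: go right to rose.
      Visit rose.
      At rose: go left to elm.
        Visit elm.
        At elm: go left to hop.
          hop is a leaf — visit hop.
        At elm: go right to ash.
          Visit ash.
          At ash: no left child.
          At ash: go right to plum.
            plum is a leaf — visit plum.
      At rose: no right child.
  At lime: go right to teak.
    teak is a leaf — visit teak.
Full pre-order sequence: reed, pear, yew, lime, bay, rose, elm, hop, ash, plum, teak.

rose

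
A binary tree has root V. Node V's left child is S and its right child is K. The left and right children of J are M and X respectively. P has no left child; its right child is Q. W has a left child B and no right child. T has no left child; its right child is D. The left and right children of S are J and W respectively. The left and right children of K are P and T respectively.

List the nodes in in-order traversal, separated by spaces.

In-order visits the left subtree, then the node, then the right subtree.
At V: go left to S.
  At S: go left to J.
    At J: go left to M.
      M is a leaf — visit M.
    Visit J.
    At J: go right to X.
      X is a leaf — visit X.
  Visit S.
  At S: go right to W.
    At W: go left to B.
      B is a leaf — visit B.
    Visit W.
    At W: no right child.
Visit V.
At V: go right to K.
  At K: go left to P.
    At P: no left child.
    Visit P.
    At P: go right to Q.
      Q is a leaf — visit Q.
  Visit K.
  At K: go right to T.
    At T: no left child.
    Visit T.
    At T: go right to D.
      D is a leaf — visit D.

M J X S B W V P Q K T D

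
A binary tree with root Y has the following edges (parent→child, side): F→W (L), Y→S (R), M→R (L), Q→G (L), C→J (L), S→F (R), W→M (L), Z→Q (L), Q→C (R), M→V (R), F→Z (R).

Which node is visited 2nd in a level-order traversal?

S

Level-order visits nodes level by level from the root, left to right within each level.
Level 0: Y
Level 1: S
Level 2: F
Level 3: W, Z
Level 4: M, Q
Level 5: R, V, G, C
Level 6: J
Full level-order sequence: Y, S, F, W, Z, M, Q, R, V, G, C, J.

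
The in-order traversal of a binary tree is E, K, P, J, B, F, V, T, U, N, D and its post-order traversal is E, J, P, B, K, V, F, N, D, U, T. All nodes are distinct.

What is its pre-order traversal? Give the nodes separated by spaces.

T F K E B P J V U D N

The last element of post-order is the root; it splits in-order into left and right subtrees.
Root T: left subtree has 7 nodes {E, K, P, J, B, F, V}, right has 3 {U, N, D}.
  Root F: left subtree has 5 nodes {E, K, P, J, B}, right has 1 {V}.
    Root K: left subtree has 1 node {E}, right has 3 {P, J, B}.
      Root B: left subtree has 2 nodes {P, J}, right has 0 { }.
        Root P: left subtree has 0 nodes { }, right has 1 {J}.
  Root U: left subtree has 0 nodes { }, right has 2 {N, D}.
    Root D: left subtree has 1 node {N}, right has 0 { }.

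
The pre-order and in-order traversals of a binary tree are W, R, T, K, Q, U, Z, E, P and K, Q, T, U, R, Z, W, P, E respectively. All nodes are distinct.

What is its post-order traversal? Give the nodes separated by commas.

Q, K, U, T, Z, R, P, E, W

The first element of pre-order is the root; it splits in-order into left and right subtrees.
Root W: left subtree has 6 nodes {K, Q, T, U, R, Z}, right has 2 {P, E}.
  Root R: left subtree has 4 nodes {K, Q, T, U}, right has 1 {Z}.
    Root T: left subtree has 2 nodes {K, Q}, right has 1 {U}.
      Root K: left subtree has 0 nodes { }, right has 1 {Q}.
  Root E: left subtree has 1 node {P}, right has 0 { }.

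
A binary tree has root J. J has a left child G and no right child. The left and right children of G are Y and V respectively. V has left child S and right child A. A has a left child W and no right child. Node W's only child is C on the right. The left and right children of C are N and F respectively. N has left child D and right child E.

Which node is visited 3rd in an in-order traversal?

S

In-order visits the left subtree, then the node, then the right subtree.
At J: go left to G.
  At G: go left to Y.
    Y is a leaf — visit Y.
  Visit G.
  At G: go right to V.
    At V: go left to S.
      S is a leaf — visit S.
    Visit V.
    At V: go right to A.
      At A: go left to W.
        At W: no left child.
        Visit W.
        At W: go right to C.
          At C: go left to N.
            At N: go left to D.
              D is a leaf — visit D.
            Visit N.
            At N: go right to E.
              E is a leaf — visit E.
          Visit C.
          At C: go right to F.
            F is a leaf — visit F.
      Visit A.
      At A: no right child.
Visit J.
At J: no right child.
Full in-order sequence: Y, G, S, V, W, D, N, E, C, F, A, J.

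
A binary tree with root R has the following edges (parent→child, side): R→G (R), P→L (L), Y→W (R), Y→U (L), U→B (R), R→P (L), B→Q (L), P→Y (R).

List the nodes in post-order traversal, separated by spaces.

Post-order visits the left subtree, then the right subtree, then the node.
At R: go left to P.
  At P: go left to L.
    L is a leaf — visit L.
  At P: go right to Y.
    At Y: go left to U.
      At U: no left child.
      At U: go right to B.
        At B: go left to Q.
          Q is a leaf — visit Q.
        At B: no right child.
        Visit B.
      Visit U.
    At Y: go right to W.
      W is a leaf — visit W.
    Visit Y.
  Visit P.
At R: go right to G.
  G is a leaf — visit G.
Visit R.

L Q B U W Y P G R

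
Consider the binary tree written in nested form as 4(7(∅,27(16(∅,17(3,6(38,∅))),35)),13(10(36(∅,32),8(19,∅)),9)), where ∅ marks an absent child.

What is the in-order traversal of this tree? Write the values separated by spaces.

7 16 3 17 38 6 27 35 4 36 32 10 19 8 13 9

In-order visits the left subtree, then the node, then the right subtree.
At 4: go left to 7.
  At 7: no left child.
  Visit 7.
  At 7: go right to 27.
    At 27: go left to 16.
      At 16: no left child.
      Visit 16.
      At 16: go right to 17.
        At 17: go left to 3.
          3 is a leaf — visit 3.
        Visit 17.
        At 17: go right to 6.
          At 6: go left to 38.
            38 is a leaf — visit 38.
          Visit 6.
          At 6: no right child.
    Visit 27.
    At 27: go right to 35.
      35 is a leaf — visit 35.
Visit 4.
At 4: go right to 13.
  At 13: go left to 10.
    At 10: go left to 36.
      At 36: no left child.
      Visit 36.
      At 36: go right to 32.
        32 is a leaf — visit 32.
    Visit 10.
    At 10: go right to 8.
      At 8: go left to 19.
        19 is a leaf — visit 19.
      Visit 8.
      At 8: no right child.
  Visit 13.
  At 13: go right to 9.
    9 is a leaf — visit 9.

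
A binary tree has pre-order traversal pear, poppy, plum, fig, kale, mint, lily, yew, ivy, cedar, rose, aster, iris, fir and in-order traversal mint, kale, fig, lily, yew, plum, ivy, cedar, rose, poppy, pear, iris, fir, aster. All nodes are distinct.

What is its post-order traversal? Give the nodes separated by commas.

The first element of pre-order is the root; it splits in-order into left and right subtrees.
Root pear: left subtree has 10 nodes {mint, kale, fig, lily, yew, plum, ivy, cedar, rose, poppy}, right has 3 {iris, fir, aster}.
  Root poppy: left subtree has 9 nodes {mint, kale, fig, lily, yew, plum, ivy, cedar, rose}, right has 0 { }.
    Root plum: left subtree has 5 nodes {mint, kale, fig, lily, yew}, right has 3 {ivy, cedar, rose}.
      Root fig: left subtree has 2 nodes {mint, kale}, right has 2 {lily, yew}.
        Root kale: left subtree has 1 node {mint}, right has 0 { }.
        Root lily: left subtree has 0 nodes { }, right has 1 {yew}.
      Root ivy: left subtree has 0 nodes { }, right has 2 {cedar, rose}.
        Root cedar: left subtree has 0 nodes { }, right has 1 {rose}.
  Root aster: left subtree has 2 nodes {iris, fir}, right has 0 { }.
    Root iris: left subtree has 0 nodes { }, right has 1 {fir}.

mint, kale, yew, lily, fig, rose, cedar, ivy, plum, poppy, fir, iris, aster, pear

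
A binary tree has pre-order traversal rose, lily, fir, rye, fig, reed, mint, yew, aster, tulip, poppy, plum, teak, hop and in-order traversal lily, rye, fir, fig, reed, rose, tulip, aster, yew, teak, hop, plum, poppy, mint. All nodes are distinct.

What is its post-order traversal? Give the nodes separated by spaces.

The first element of pre-order is the root; it splits in-order into left and right subtrees.
Root rose: left subtree has 5 nodes {lily, rye, fir, fig, reed}, right has 8 {tulip, aster, yew, teak, hop, plum, poppy, mint}.
  Root lily: left subtree has 0 nodes { }, right has 4 {rye, fir, fig, reed}.
    Root fir: left subtree has 1 node {rye}, right has 2 {fig, reed}.
      Root fig: left subtree has 0 nodes { }, right has 1 {reed}.
  Root mint: left subtree has 7 nodes {tulip, aster, yew, teak, hop, plum, poppy}, right has 0 { }.
    Root yew: left subtree has 2 nodes {tulip, aster}, right has 4 {teak, hop, plum, poppy}.
      Root aster: left subtree has 1 node {tulip}, right has 0 { }.
      Root poppy: left subtree has 3 nodes {teak, hop, plum}, right has 0 { }.
        Root plum: left subtree has 2 nodes {teak, hop}, right has 0 { }.
          Root teak: left subtree has 0 nodes { }, right has 1 {hop}.

rye reed fig fir lily tulip aster hop teak plum poppy yew mint rose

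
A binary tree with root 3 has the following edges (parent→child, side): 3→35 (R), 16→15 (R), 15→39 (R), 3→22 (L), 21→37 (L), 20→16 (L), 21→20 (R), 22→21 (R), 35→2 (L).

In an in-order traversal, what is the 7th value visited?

In-order visits the left subtree, then the node, then the right subtree.
At 3: go left to 22.
  At 22: no left child.
  Visit 22.
  At 22: go right to 21.
    At 21: go left to 37.
      37 is a leaf — visit 37.
    Visit 21.
    At 21: go right to 20.
      At 20: go left to 16.
        At 16: no left child.
        Visit 16.
        At 16: go right to 15.
          At 15: no left child.
          Visit 15.
          At 15: go right to 39.
            39 is a leaf — visit 39.
      Visit 20.
      At 20: no right child.
Visit 3.
At 3: go right to 35.
  At 35: go left to 2.
    2 is a leaf — visit 2.
  Visit 35.
  At 35: no right child.
Full in-order sequence: 22, 37, 21, 16, 15, 39, 20, 3, 2, 35.

20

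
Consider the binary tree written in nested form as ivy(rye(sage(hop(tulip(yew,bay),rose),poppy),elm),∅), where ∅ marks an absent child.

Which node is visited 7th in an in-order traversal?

In-order visits the left subtree, then the node, then the right subtree.
At ivy: go left to rye.
  At rye: go left to sage.
    At sage: go left to hop.
      At hop: go left to tulip.
        At tulip: go left to yew.
          yew is a leaf — visit yew.
        Visit tulip.
        At tulip: go right to bay.
          bay is a leaf — visit bay.
      Visit hop.
      At hop: go right to rose.
        rose is a leaf — visit rose.
    Visit sage.
    At sage: go right to poppy.
      poppy is a leaf — visit poppy.
  Visit rye.
  At rye: go right to elm.
    elm is a leaf — visit elm.
Visit ivy.
At ivy: no right child.
Full in-order sequence: yew, tulip, bay, hop, rose, sage, poppy, rye, elm, ivy.

poppy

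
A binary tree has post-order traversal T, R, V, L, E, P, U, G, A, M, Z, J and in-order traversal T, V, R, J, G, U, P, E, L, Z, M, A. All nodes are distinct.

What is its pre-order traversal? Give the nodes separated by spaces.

J V T R Z G U P E L M A

The last element of post-order is the root; it splits in-order into left and right subtrees.
Root J: left subtree has 3 nodes {T, V, R}, right has 8 {G, U, P, E, L, Z, M, A}.
  Root V: left subtree has 1 node {T}, right has 1 {R}.
  Root Z: left subtree has 5 nodes {G, U, P, E, L}, right has 2 {M, A}.
    Root G: left subtree has 0 nodes { }, right has 4 {U, P, E, L}.
      Root U: left subtree has 0 nodes { }, right has 3 {P, E, L}.
        Root P: left subtree has 0 nodes { }, right has 2 {E, L}.
          Root E: left subtree has 0 nodes { }, right has 1 {L}.
    Root M: left subtree has 0 nodes { }, right has 1 {A}.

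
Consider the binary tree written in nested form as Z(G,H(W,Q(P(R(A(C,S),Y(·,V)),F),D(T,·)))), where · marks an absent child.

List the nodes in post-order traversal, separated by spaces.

G W C S A V Y R F P T D Q H Z

Post-order visits the left subtree, then the right subtree, then the node.
At Z: go left to G.
  G is a leaf — visit G.
At Z: go right to H.
  At H: go left to W.
    W is a leaf — visit W.
  At H: go right to Q.
    At Q: go left to P.
      At P: go left to R.
        At R: go left to A.
          At A: go left to C.
            C is a leaf — visit C.
          At A: go right to S.
            S is a leaf — visit S.
          Visit A.
        At R: go right to Y.
          At Y: no left child.
          At Y: go right to V.
            V is a leaf — visit V.
          Visit Y.
        Visit R.
      At P: go right to F.
        F is a leaf — visit F.
      Visit P.
    At Q: go right to D.
      At D: go left to T.
        T is a leaf — visit T.
      At D: no right child.
      Visit D.
    Visit Q.
  Visit H.
Visit Z.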